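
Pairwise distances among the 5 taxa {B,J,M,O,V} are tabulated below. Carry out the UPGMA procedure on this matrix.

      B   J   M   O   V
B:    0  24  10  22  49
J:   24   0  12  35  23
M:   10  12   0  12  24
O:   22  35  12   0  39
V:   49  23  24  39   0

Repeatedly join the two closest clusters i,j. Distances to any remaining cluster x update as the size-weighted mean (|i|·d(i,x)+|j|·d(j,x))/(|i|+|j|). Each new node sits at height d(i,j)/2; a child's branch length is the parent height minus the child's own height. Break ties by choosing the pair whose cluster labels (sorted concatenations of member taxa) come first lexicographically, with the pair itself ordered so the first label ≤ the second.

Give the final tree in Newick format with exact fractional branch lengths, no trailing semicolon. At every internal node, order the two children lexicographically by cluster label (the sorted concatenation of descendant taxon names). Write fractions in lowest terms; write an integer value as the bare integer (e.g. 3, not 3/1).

iteration 1: select B,M (d=10); attach at lengths (5, 5); label the merged cluster BM
  updated: d(BM,J)=18, d(BM,O)=17, d(BM,V)=73/2
iteration 2: select BM,O (d=17); attach at lengths (7/2, 17/2); label the merged cluster BMO
  updated: d(BMO,J)=71/3, d(BMO,V)=112/3
iteration 3: select J,V (d=23); attach at lengths (23/2, 23/2); label the merged cluster JV
  updated: d(BMO,JV)=61/2
iteration 4: select BMO,JV (d=61/2); attach at lengths (27/4, 15/4); label the merged cluster BJMOV
final tree: (((B:5,M:5):7/2,O:17/2):27/4,(J:23/2,V:23/2):15/4)
total length: 111/2

(((B:5,M:5):7/2,O:17/2):27/4,(J:23/2,V:23/2):15/4)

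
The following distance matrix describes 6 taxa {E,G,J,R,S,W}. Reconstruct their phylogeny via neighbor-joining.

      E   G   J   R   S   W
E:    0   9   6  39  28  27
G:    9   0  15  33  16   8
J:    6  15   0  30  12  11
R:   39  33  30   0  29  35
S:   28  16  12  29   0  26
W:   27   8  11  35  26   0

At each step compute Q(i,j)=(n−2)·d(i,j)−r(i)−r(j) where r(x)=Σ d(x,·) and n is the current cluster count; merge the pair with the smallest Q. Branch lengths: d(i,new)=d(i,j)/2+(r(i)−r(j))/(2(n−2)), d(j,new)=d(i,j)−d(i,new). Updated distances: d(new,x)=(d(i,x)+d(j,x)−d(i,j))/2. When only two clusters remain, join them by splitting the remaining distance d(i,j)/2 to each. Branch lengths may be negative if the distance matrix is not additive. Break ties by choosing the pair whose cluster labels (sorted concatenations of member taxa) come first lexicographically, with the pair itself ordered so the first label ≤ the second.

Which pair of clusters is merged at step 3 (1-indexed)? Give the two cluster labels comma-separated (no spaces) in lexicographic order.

iteration 1: select R,S (d=29, Q=-161); attach at lengths (171/8, 61/8); label the merged cluster RS
  updated: d(E,RS)=19, d(G,RS)=10, d(J,RS)=13/2, d(RS,W)=16
iteration 2: select E,J (d=6, Q=-163/2); attach at lengths (27/4, -3/4); label the merged cluster EJ
  updated: d(EJ,G)=9, d(EJ,RS)=39/4, d(EJ,W)=16
iteration 3: select EJ,RS (d=39/4, Q=-51); attach at lengths (37/8, 41/8); label the merged cluster EJRS
  updated: d(EJRS,G)=37/8, d(EJRS,W)=89/8
iteration 4: select EJRS,G (d=37/8, Q=-95/4); attach at lengths (31/8, 3/4); label the merged cluster EGJRS
  updated: d(EGJRS,W)=29/4
iteration 5: select EGJRS,W (d=29/4); attach at lengths (29/8, 29/8); label the merged cluster EGJRSW
final tree: ((((E:27/4,J:-3/4):37/8,(R:171/8,S:61/8):41/8):31/8,G:3/4):29/8,W:29/8)
total length: 453/8

EJ,RS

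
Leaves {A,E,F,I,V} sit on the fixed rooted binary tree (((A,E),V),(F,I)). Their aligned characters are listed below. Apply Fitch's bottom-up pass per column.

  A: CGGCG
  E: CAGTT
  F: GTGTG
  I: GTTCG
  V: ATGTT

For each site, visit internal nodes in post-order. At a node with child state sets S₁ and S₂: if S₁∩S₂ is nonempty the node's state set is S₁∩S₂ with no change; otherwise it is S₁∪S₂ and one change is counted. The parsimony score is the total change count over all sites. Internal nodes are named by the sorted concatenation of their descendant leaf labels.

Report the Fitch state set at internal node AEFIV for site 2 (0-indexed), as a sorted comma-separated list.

AE@0: {C} ∩ {C} = {C} (intersection, +0)
AEV@0: {C} ∪ {A} = {A,C} (union, +1)
FI@0: {G} ∩ {G} = {G} (intersection, +0)
AEFIV@0: {A,C} ∪ {G} = {A,C,G} (union, +1)
AE@1: {G} ∪ {A} = {A,G} (union, +1)
AEV@1: {A,G} ∪ {T} = {A,G,T} (union, +1)
FI@1: {T} ∩ {T} = {T} (intersection, +0)
AEFIV@1: {A,G,T} ∩ {T} = {T} (intersection, +0)
AE@2: {G} ∩ {G} = {G} (intersection, +0)
AEV@2: {G} ∩ {G} = {G} (intersection, +0)
FI@2: {G} ∪ {T} = {G,T} (union, +1)
AEFIV@2: {G} ∩ {G,T} = {G} (intersection, +0)
AE@3: {C} ∪ {T} = {C,T} (union, +1)
AEV@3: {C,T} ∩ {T} = {T} (intersection, +0)
FI@3: {T} ∪ {C} = {C,T} (union, +1)
AEFIV@3: {T} ∩ {C,T} = {T} (intersection, +0)
AE@4: {G} ∪ {T} = {G,T} (union, +1)
AEV@4: {G,T} ∩ {T} = {T} (intersection, +0)
FI@4: {G} ∩ {G} = {G} (intersection, +0)
AEFIV@4: {T} ∪ {G} = {G,T} (union, +1)
per-site changes: [2, 2, 1, 2, 2]; total = 9

G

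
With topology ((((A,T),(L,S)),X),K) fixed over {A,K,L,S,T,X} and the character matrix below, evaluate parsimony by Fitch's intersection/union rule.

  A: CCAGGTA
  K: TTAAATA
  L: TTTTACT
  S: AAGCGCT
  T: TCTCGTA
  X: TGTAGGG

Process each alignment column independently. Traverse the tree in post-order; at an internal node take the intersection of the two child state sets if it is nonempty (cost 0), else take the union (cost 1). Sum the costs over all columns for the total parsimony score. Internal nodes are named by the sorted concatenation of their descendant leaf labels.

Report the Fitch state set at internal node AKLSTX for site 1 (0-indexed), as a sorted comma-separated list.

AT@0: {C} ∪ {T} = {C,T} (union, +1)
LS@0: {T} ∪ {A} = {A,T} (union, +1)
ALST@0: {C,T} ∩ {A,T} = {T} (intersection, +0)
ALSTX@0: {T} ∩ {T} = {T} (intersection, +0)
AKLSTX@0: {T} ∩ {T} = {T} (intersection, +0)
AT@1: {C} ∩ {C} = {C} (intersection, +0)
LS@1: {T} ∪ {A} = {A,T} (union, +1)
ALST@1: {C} ∪ {A,T} = {A,C,T} (union, +1)
ALSTX@1: {A,C,T} ∪ {G} = {A,C,G,T} (union, +1)
AKLSTX@1: {A,C,G,T} ∩ {T} = {T} (intersection, +0)
AT@2: {A} ∪ {T} = {A,T} (union, +1)
LS@2: {T} ∪ {G} = {G,T} (union, +1)
ALST@2: {A,T} ∩ {G,T} = {T} (intersection, +0)
ALSTX@2: {T} ∩ {T} = {T} (intersection, +0)
AKLSTX@2: {T} ∪ {A} = {A,T} (union, +1)
AT@3: {G} ∪ {C} = {C,G} (union, +1)
LS@3: {T} ∪ {C} = {C,T} (union, +1)
ALST@3: {C,G} ∩ {C,T} = {C} (intersection, +0)
ALSTX@3: {C} ∪ {A} = {A,C} (union, +1)
AKLSTX@3: {A,C} ∩ {A} = {A} (intersection, +0)
AT@4: {G} ∩ {G} = {G} (intersection, +0)
LS@4: {A} ∪ {G} = {A,G} (union, +1)
ALST@4: {G} ∩ {A,G} = {G} (intersection, +0)
ALSTX@4: {G} ∩ {G} = {G} (intersection, +0)
AKLSTX@4: {G} ∪ {A} = {A,G} (union, +1)
AT@5: {T} ∩ {T} = {T} (intersection, +0)
LS@5: {C} ∩ {C} = {C} (intersection, +0)
ALST@5: {T} ∪ {C} = {C,T} (union, +1)
ALSTX@5: {C,T} ∪ {G} = {C,G,T} (union, +1)
AKLSTX@5: {C,G,T} ∩ {T} = {T} (intersection, +0)
AT@6: {A} ∩ {A} = {A} (intersection, +0)
LS@6: {T} ∩ {T} = {T} (intersection, +0)
ALST@6: {A} ∪ {T} = {A,T} (union, +1)
ALSTX@6: {A,T} ∪ {G} = {A,G,T} (union, +1)
AKLSTX@6: {A,G,T} ∩ {A} = {A} (intersection, +0)
per-site changes: [2, 3, 3, 3, 2, 2, 2]; total = 17

T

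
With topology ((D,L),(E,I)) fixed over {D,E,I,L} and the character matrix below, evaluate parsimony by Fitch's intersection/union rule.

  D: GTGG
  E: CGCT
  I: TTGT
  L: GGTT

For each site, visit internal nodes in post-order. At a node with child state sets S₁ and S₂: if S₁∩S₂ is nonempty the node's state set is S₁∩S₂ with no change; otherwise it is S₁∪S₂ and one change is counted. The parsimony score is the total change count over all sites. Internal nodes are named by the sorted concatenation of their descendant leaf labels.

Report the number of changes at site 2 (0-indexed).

site 0, node DL: D={G} ∩ L={G} → {G} (+0)
site 0, node EI: E={C} ∪ I={T} → {C,T} (+1)
site 0, node DEIL: DL={G} ∪ EI={C,T} → {C,G,T} (+1)
site 1, node DL: D={T} ∪ L={G} → {G,T} (+1)
site 1, node EI: E={G} ∪ I={T} → {G,T} (+1)
site 1, node DEIL: DL={G,T} ∩ EI={G,T} → {G,T} (+0)
site 2, node DL: D={G} ∪ L={T} → {G,T} (+1)
site 2, node EI: E={C} ∪ I={G} → {C,G} (+1)
site 2, node DEIL: DL={G,T} ∩ EI={C,G} → {G} (+0)
site 3, node DL: D={G} ∪ L={T} → {G,T} (+1)
site 3, node EI: E={T} ∩ I={T} → {T} (+0)
site 3, node DEIL: DL={G,T} ∩ EI={T} → {T} (+0)
per-site changes: [2, 2, 2, 1]; total = 7

2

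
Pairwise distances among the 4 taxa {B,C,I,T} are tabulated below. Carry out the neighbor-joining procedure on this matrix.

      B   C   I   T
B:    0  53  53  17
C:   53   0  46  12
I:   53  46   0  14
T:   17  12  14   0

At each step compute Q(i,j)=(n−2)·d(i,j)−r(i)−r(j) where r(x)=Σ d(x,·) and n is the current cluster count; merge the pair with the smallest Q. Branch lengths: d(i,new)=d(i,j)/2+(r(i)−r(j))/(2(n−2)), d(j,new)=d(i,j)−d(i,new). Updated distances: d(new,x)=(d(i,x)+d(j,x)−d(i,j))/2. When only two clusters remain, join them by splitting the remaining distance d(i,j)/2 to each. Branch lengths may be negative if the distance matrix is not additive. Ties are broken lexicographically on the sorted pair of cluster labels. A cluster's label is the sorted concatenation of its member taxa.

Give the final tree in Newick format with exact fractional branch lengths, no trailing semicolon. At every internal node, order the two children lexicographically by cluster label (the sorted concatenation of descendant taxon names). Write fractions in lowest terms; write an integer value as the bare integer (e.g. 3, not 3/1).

1. join B+T (d=17, Q=-132) ⇒ BT; edges |B|=57/2, |T|=-23/2
  updated: d(BT,C)=24, d(BT,I)=25
2. join BT+C (d=24, Q=-95) ⇒ BCT; edges |BT|=3/2, |C|=45/2
  updated: d(BCT,I)=47/2
3. join BCT+I (d=47/2) ⇒ BCIT; edges |BCT|=47/4, |I|=47/4
final tree: (((B:57/2,T:-23/2):3/2,C:45/2):47/4,I:47/4)
total length: 129/2

(((B:57/2,T:-23/2):3/2,C:45/2):47/4,I:47/4)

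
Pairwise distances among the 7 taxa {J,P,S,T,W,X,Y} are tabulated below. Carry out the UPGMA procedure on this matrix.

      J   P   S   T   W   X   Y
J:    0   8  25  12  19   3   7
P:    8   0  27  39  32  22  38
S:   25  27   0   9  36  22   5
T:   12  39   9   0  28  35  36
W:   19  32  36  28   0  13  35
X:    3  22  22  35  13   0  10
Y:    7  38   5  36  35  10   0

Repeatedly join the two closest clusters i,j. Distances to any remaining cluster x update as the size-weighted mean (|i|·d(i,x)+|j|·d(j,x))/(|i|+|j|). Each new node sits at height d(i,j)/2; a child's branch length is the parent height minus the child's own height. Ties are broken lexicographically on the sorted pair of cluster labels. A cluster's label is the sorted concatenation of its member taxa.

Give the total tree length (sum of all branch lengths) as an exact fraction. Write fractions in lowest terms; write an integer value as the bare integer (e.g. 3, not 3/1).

step 1: merge (J,X) at d=3; branch lengths J→3/2, X→3/2; new cluster JX
  updated: d(JX,P)=15, d(JX,S)=47/2, d(JX,T)=47/2, d(JX,W)=16, d(JX,Y)=17/2
step 2: merge (S,Y) at d=5; branch lengths S→5/2, Y→5/2; new cluster SY
  updated: d(JX,SY)=16, d(P,SY)=65/2, d(SY,T)=45/2, d(SY,W)=71/2
step 3: merge (JX,P) at d=15; branch lengths JX→6, P→15/2; new cluster JPX
  updated: d(JPX,SY)=43/2, d(JPX,T)=86/3, d(JPX,W)=64/3
step 4: merge (JPX,W) at d=64/3; branch lengths JPX→19/6, W→32/3; new cluster JPWX
  updated: d(JPWX,SY)=25, d(JPWX,T)=57/2
step 5: merge (SY,T) at d=45/2; branch lengths SY→35/4, T→45/4; new cluster STY
  updated: d(JPWX,STY)=157/6
step 6: merge (JPWX,STY) at d=157/6; branch lengths JPWX→29/12, STY→11/6; new cluster JPSTWXY
final tree: ((((J:3/2,X:3/2):6,P:15/2):19/6,W:32/3):29/12,((S:5/2,Y:5/2):35/4,T:45/4):11/6)
total length: 715/12

715/12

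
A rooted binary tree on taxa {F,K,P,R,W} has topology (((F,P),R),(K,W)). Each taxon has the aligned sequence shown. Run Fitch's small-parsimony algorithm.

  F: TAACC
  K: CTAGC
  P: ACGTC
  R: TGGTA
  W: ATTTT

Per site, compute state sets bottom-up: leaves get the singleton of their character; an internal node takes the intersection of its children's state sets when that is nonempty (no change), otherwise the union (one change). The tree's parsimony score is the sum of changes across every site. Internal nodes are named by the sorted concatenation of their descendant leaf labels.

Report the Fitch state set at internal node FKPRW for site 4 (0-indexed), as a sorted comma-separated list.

site 0, node FP: F={T} ∪ P={A} → {A,T} (+1)
site 0, node FPR: FP={A,T} ∩ R={T} → {T} (+0)
site 0, node KW: K={C} ∪ W={A} → {A,C} (+1)
site 0, node FKPRW: FPR={T} ∪ KW={A,C} → {A,C,T} (+1)
site 1, node FP: F={A} ∪ P={C} → {A,C} (+1)
site 1, node FPR: FP={A,C} ∪ R={G} → {A,C,G} (+1)
site 1, node KW: K={T} ∩ W={T} → {T} (+0)
site 1, node FKPRW: FPR={A,C,G} ∪ KW={T} → {A,C,G,T} (+1)
site 2, node FP: F={A} ∪ P={G} → {A,G} (+1)
site 2, node FPR: FP={A,G} ∩ R={G} → {G} (+0)
site 2, node KW: K={A} ∪ W={T} → {A,T} (+1)
site 2, node FKPRW: FPR={G} ∪ KW={A,T} → {A,G,T} (+1)
site 3, node FP: F={C} ∪ P={T} → {C,T} (+1)
site 3, node FPR: FP={C,T} ∩ R={T} → {T} (+0)
site 3, node KW: K={G} ∪ W={T} → {G,T} (+1)
site 3, node FKPRW: FPR={T} ∩ KW={G,T} → {T} (+0)
site 4, node FP: F={C} ∩ P={C} → {C} (+0)
site 4, node FPR: FP={C} ∪ R={A} → {A,C} (+1)
site 4, node KW: K={C} ∪ W={T} → {C,T} (+1)
site 4, node FKPRW: FPR={A,C} ∩ KW={C,T} → {C} (+0)
per-site changes: [3, 3, 3, 2, 2]; total = 13

C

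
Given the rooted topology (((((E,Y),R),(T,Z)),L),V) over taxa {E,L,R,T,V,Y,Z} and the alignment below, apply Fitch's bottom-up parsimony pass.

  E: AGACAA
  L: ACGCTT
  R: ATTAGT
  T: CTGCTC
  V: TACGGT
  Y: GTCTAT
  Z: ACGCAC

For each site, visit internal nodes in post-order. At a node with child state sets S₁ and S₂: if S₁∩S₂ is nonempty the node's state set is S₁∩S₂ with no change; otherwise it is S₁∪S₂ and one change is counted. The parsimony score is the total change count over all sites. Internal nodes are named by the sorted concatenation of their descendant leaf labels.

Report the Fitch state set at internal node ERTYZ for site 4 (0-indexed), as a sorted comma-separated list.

A

EY@0: {A} ∪ {G} = {A,G} (union, +1)
ERY@0: {A,G} ∩ {A} = {A} (intersection, +0)
TZ@0: {C} ∪ {A} = {A,C} (union, +1)
ERTYZ@0: {A} ∩ {A,C} = {A} (intersection, +0)
ELRTYZ@0: {A} ∩ {A} = {A} (intersection, +0)
ELRTVYZ@0: {A} ∪ {T} = {A,T} (union, +1)
EY@1: {G} ∪ {T} = {G,T} (union, +1)
ERY@1: {G,T} ∩ {T} = {T} (intersection, +0)
TZ@1: {T} ∪ {C} = {C,T} (union, +1)
ERTYZ@1: {T} ∩ {C,T} = {T} (intersection, +0)
ELRTYZ@1: {T} ∪ {C} = {C,T} (union, +1)
ELRTVYZ@1: {C,T} ∪ {A} = {A,C,T} (union, +1)
EY@2: {A} ∪ {C} = {A,C} (union, +1)
ERY@2: {A,C} ∪ {T} = {A,C,T} (union, +1)
TZ@2: {G} ∩ {G} = {G} (intersection, +0)
ERTYZ@2: {A,C,T} ∪ {G} = {A,C,G,T} (union, +1)
ELRTYZ@2: {A,C,G,T} ∩ {G} = {G} (intersection, +0)
ELRTVYZ@2: {G} ∪ {C} = {C,G} (union, +1)
EY@3: {C} ∪ {T} = {C,T} (union, +1)
ERY@3: {C,T} ∪ {A} = {A,C,T} (union, +1)
TZ@3: {C} ∩ {C} = {C} (intersection, +0)
ERTYZ@3: {A,C,T} ∩ {C} = {C} (intersection, +0)
ELRTYZ@3: {C} ∩ {C} = {C} (intersection, +0)
ELRTVYZ@3: {C} ∪ {G} = {C,G} (union, +1)
EY@4: {A} ∩ {A} = {A} (intersection, +0)
ERY@4: {A} ∪ {G} = {A,G} (union, +1)
TZ@4: {T} ∪ {A} = {A,T} (union, +1)
ERTYZ@4: {A,G} ∩ {A,T} = {A} (intersection, +0)
ELRTYZ@4: {A} ∪ {T} = {A,T} (union, +1)
ELRTVYZ@4: {A,T} ∪ {G} = {A,G,T} (union, +1)
EY@5: {A} ∪ {T} = {A,T} (union, +1)
ERY@5: {A,T} ∩ {T} = {T} (intersection, +0)
TZ@5: {C} ∩ {C} = {C} (intersection, +0)
ERTYZ@5: {T} ∪ {C} = {C,T} (union, +1)
ELRTYZ@5: {C,T} ∩ {T} = {T} (intersection, +0)
ELRTVYZ@5: {T} ∩ {T} = {T} (intersection, +0)
per-site changes: [3, 4, 4, 3, 4, 2]; total = 20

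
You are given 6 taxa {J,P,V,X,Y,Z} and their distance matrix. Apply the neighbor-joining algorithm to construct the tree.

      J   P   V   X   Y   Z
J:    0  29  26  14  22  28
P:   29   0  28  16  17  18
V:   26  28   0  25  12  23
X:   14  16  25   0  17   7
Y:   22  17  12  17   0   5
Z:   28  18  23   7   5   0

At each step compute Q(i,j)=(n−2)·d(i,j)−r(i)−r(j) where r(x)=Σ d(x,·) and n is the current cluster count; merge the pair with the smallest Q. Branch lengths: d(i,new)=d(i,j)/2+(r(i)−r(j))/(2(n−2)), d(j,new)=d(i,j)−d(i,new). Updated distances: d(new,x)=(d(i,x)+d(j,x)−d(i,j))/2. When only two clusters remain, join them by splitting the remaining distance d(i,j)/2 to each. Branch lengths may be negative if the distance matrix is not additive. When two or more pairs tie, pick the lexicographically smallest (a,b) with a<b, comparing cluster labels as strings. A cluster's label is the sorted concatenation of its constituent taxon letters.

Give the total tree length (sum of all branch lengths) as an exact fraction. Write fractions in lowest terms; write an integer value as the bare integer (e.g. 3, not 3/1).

step 1: merge (J,X) at d=14, Q=-142; branch lengths J→12, X→2; new cluster JX
  updated: d(JX,P)=31/2, d(JX,V)=37/2, d(JX,Y)=25/2, d(JX,Z)=21/2
step 2: merge (V,Y) at d=12, Q=-92; branch lengths V→71/6, Y→1/6; new cluster VY
  updated: d(JX,VY)=19/2, d(P,VY)=33/2, d(VY,Z)=8
step 3: merge (JX,P) at d=31/2, Q=-109/2; branch lengths JX→33/8, P→91/8; new cluster JPX
  updated: d(JPX,VY)=21/4, d(JPX,Z)=13/2
step 4: merge (JPX,VY) at d=21/4, Q=-79/4; branch lengths JPX→15/8, VY→27/8; new cluster JPVXY
  updated: d(JPVXY,Z)=37/8
step 5: merge (JPVXY,Z) at d=37/8; branch lengths JPVXY→37/16, Z→37/16; new cluster JPVXYZ
final tree: ((((J:12,X:2):33/8,P:91/8):15/8,(V:71/6,Y:1/6):27/8):37/16,Z:37/16)
total length: 411/8

411/8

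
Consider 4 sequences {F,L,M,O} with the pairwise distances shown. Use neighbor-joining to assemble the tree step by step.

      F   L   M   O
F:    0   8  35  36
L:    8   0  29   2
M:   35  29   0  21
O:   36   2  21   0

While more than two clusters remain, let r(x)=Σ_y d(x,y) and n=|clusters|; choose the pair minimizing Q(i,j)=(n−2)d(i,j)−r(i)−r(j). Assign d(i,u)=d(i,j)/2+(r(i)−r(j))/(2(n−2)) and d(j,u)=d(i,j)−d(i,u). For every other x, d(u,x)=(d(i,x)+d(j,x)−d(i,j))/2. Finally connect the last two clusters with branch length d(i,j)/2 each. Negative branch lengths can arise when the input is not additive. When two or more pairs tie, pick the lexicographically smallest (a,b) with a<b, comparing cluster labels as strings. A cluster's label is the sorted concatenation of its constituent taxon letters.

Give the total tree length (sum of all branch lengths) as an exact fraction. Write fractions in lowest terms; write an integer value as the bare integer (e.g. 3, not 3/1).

iteration 1: select F,L (d=8, Q=-102); attach at lengths (14, -6); label the merged cluster FL
  updated: d(FL,M)=28, d(FL,O)=15
iteration 2: select FL,M (d=28, Q=-64); attach at lengths (11, 17); label the merged cluster FLM
  updated: d(FLM,O)=4
iteration 3: select FLM,O (d=4); attach at lengths (2, 2); label the merged cluster FLMO
final tree: (((F:14,L:-6):11,M:17):2,O:2)
total length: 40

40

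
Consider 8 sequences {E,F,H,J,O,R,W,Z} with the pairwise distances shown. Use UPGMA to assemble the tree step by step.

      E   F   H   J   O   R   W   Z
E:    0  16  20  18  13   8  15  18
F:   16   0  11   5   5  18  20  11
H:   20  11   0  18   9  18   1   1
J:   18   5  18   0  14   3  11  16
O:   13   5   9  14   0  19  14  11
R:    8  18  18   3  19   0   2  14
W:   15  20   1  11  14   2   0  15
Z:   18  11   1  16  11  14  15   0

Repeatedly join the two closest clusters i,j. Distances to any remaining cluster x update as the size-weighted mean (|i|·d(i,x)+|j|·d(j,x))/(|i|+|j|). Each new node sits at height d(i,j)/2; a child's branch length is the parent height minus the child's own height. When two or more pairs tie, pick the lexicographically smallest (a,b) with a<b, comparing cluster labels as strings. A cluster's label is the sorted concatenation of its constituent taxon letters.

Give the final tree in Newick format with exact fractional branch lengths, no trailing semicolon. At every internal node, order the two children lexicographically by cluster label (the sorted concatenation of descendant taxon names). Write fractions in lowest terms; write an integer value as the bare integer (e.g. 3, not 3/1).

step 1: merge (H,W) at d=1; branch lengths H→1/2, W→1/2; new cluster HW
  updated: d(E,HW)=35/2, d(F,HW)=31/2, d(HW,J)=29/2, d(HW,O)=23/2, d(HW,R)=10, d(HW,Z)=8
step 2: merge (J,R) at d=3; branch lengths J→3/2, R→3/2; new cluster JR
  updated: d(E,JR)=13, d(F,JR)=23/2, d(HW,JR)=49/4, d(JR,O)=33/2, d(JR,Z)=15
step 3: merge (F,O) at d=5; branch lengths F→5/2, O→5/2; new cluster FO
  updated: d(E,FO)=29/2, d(FO,HW)=27/2, d(FO,JR)=14, d(FO,Z)=11
step 4: merge (HW,Z) at d=8; branch lengths HW→7/2, Z→4; new cluster HWZ
  updated: d(E,HWZ)=53/3, d(FO,HWZ)=38/3, d(HWZ,JR)=79/6
step 5: merge (FO,HWZ) at d=38/3; branch lengths FO→23/6, HWZ→7/3; new cluster FHOWZ
  updated: d(E,FHOWZ)=82/5, d(FHOWZ,JR)=27/2
step 6: merge (E,JR) at d=13; branch lengths E→13/2, JR→5; new cluster EJR
  updated: d(EJR,FHOWZ)=217/15
step 7: merge (EJR,FHOWZ) at d=217/15; branch lengths EJR→11/15, FHOWZ→9/10; new cluster EFHJORWZ
final tree: ((E:13/2,(J:3/2,R:3/2):5):11/15,((F:5/2,O:5/2):23/6,((H:1/2,W:1/2):7/2,Z:4):7/3):9/10)
total length: 179/5

((E:13/2,(J:3/2,R:3/2):5):11/15,((F:5/2,O:5/2):23/6,((H:1/2,W:1/2):7/2,Z:4):7/3):9/10)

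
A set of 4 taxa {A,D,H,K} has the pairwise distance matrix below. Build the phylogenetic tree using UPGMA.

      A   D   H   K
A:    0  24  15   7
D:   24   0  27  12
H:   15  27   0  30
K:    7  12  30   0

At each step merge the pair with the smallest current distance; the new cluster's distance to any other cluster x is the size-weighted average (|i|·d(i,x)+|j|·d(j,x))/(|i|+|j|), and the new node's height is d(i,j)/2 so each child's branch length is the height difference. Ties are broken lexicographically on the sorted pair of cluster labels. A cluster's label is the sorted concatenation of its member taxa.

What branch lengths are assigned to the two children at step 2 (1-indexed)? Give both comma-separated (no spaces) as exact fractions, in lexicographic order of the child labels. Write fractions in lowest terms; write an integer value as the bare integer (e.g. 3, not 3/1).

1. join A+K (d=7) ⇒ AK; edges |A|=7/2, |K|=7/2
  updated: d(AK,D)=18, d(AK,H)=45/2
2. join AK+D (d=18) ⇒ ADK; edges |AK|=11/2, |D|=9
  updated: d(ADK,H)=24
3. join ADK+H (d=24) ⇒ ADHK; edges |ADK|=3, |H|=12
final tree: (((A:7/2,K:7/2):11/2,D:9):3,H:12)
total length: 73/2

11/2,9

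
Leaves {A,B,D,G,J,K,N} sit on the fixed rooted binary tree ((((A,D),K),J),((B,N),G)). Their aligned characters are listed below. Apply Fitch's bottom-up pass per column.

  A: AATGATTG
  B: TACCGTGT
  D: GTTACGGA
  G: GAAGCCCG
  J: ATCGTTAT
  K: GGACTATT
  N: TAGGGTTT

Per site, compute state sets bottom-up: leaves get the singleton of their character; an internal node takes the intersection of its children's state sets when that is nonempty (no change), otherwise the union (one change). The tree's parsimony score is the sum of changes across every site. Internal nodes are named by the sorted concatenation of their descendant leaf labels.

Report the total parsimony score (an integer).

site 0, node AD: A={A} ∪ D={G} → {A,G} (+1)
site 0, node ADK: AD={A,G} ∩ K={G} → {G} (+0)
site 0, node ADJK: ADK={G} ∪ J={A} → {A,G} (+1)
site 0, node BN: B={T} ∩ N={T} → {T} (+0)
site 0, node BGN: BN={T} ∪ G={G} → {G,T} (+1)
site 0, node ABDGJKN: ADJK={A,G} ∩ BGN={G,T} → {G} (+0)
site 1, node AD: A={A} ∪ D={T} → {A,T} (+1)
site 1, node ADK: AD={A,T} ∪ K={G} → {A,G,T} (+1)
site 1, node ADJK: ADK={A,G,T} ∩ J={T} → {T} (+0)
site 1, node BN: B={A} ∩ N={A} → {A} (+0)
site 1, node BGN: BN={A} ∩ G={A} → {A} (+0)
site 1, node ABDGJKN: ADJK={T} ∪ BGN={A} → {A,T} (+1)
site 2, node AD: A={T} ∩ D={T} → {T} (+0)
site 2, node ADK: AD={T} ∪ K={A} → {A,T} (+1)
site 2, node ADJK: ADK={A,T} ∪ J={C} → {A,C,T} (+1)
site 2, node BN: B={C} ∪ N={G} → {C,G} (+1)
site 2, node BGN: BN={C,G} ∪ G={A} → {A,C,G} (+1)
site 2, node ABDGJKN: ADJK={A,C,T} ∩ BGN={A,C,G} → {A,C} (+0)
site 3, node AD: A={G} ∪ D={A} → {A,G} (+1)
site 3, node ADK: AD={A,G} ∪ K={C} → {A,C,G} (+1)
site 3, node ADJK: ADK={A,C,G} ∩ J={G} → {G} (+0)
site 3, node BN: B={C} ∪ N={G} → {C,G} (+1)
site 3, node BGN: BN={C,G} ∩ G={G} → {G} (+0)
site 3, node ABDGJKN: ADJK={G} ∩ BGN={G} → {G} (+0)
site 4, node AD: A={A} ∪ D={C} → {A,C} (+1)
site 4, node ADK: AD={A,C} ∪ K={T} → {A,C,T} (+1)
site 4, node ADJK: ADK={A,C,T} ∩ J={T} → {T} (+0)
site 4, node BN: B={G} ∩ N={G} → {G} (+0)
site 4, node BGN: BN={G} ∪ G={C} → {C,G} (+1)
site 4, node ABDGJKN: ADJK={T} ∪ BGN={C,G} → {C,G,T} (+1)
site 5, node AD: A={T} ∪ D={G} → {G,T} (+1)
site 5, node ADK: AD={G,T} ∪ K={A} → {A,G,T} (+1)
site 5, node ADJK: ADK={A,G,T} ∩ J={T} → {T} (+0)
site 5, node BN: B={T} ∩ N={T} → {T} (+0)
site 5, node BGN: BN={T} ∪ G={C} → {C,T} (+1)
site 5, node ABDGJKN: ADJK={T} ∩ BGN={C,T} → {T} (+0)
site 6, node AD: A={T} ∪ D={G} → {G,T} (+1)
site 6, node ADK: AD={G,T} ∩ K={T} → {T} (+0)
site 6, node ADJK: ADK={T} ∪ J={A} → {A,T} (+1)
site 6, node BN: B={G} ∪ N={T} → {G,T} (+1)
site 6, node BGN: BN={G,T} ∪ G={C} → {C,G,T} (+1)
site 6, node ABDGJKN: ADJK={A,T} ∩ BGN={C,G,T} → {T} (+0)
site 7, node AD: A={G} ∪ D={A} → {A,G} (+1)
site 7, node ADK: AD={A,G} ∪ K={T} → {A,G,T} (+1)
site 7, node ADJK: ADK={A,G,T} ∩ J={T} → {T} (+0)
site 7, node BN: B={T} ∩ N={T} → {T} (+0)
site 7, node BGN: BN={T} ∪ G={G} → {G,T} (+1)
site 7, node ABDGJKN: ADJK={T} ∩ BGN={G,T} → {T} (+0)
per-site changes: [3, 3, 4, 3, 4, 3, 4, 3]; total = 27

27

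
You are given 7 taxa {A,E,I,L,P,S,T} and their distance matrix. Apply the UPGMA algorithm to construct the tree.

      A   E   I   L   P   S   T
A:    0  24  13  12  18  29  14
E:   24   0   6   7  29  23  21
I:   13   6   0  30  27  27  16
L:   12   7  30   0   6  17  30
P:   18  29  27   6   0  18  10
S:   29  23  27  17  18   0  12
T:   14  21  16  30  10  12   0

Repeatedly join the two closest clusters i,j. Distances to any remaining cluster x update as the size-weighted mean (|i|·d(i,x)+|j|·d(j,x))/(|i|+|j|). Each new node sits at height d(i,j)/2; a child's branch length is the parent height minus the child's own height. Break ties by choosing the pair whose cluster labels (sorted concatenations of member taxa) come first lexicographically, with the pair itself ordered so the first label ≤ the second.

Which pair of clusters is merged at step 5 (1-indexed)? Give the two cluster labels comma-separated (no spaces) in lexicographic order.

iteration 1: select E,I (d=6); attach at lengths (3, 3); label the merged cluster EI
  updated: d(A,EI)=37/2, d(EI,L)=37/2, d(EI,P)=28, d(EI,S)=25, d(EI,T)=37/2
iteration 2: select L,P (d=6); attach at lengths (3, 3); label the merged cluster LP
  updated: d(A,LP)=15, d(EI,LP)=93/4, d(LP,S)=35/2, d(LP,T)=20
iteration 3: select S,T (d=12); attach at lengths (6, 6); label the merged cluster ST
  updated: d(A,ST)=43/2, d(EI,ST)=87/4, d(LP,ST)=75/4
iteration 4: select A,LP (d=15); attach at lengths (15/2, 9/2); label the merged cluster ALP
  updated: d(ALP,EI)=65/3, d(ALP,ST)=59/3
iteration 5: select ALP,ST (d=59/3); attach at lengths (7/3, 23/6); label the merged cluster ALPST
  updated: d(ALPST,EI)=217/10
iteration 6: select ALPST,EI (d=217/10); attach at lengths (61/60, 157/20); label the merged cluster AEILPST
final tree: (((A:15/2,(L:3,P:3):9/2):7/3,(S:6,T:6):23/6):61/60,(E:3,I:3):157/20)
total length: 1531/30

ALP,ST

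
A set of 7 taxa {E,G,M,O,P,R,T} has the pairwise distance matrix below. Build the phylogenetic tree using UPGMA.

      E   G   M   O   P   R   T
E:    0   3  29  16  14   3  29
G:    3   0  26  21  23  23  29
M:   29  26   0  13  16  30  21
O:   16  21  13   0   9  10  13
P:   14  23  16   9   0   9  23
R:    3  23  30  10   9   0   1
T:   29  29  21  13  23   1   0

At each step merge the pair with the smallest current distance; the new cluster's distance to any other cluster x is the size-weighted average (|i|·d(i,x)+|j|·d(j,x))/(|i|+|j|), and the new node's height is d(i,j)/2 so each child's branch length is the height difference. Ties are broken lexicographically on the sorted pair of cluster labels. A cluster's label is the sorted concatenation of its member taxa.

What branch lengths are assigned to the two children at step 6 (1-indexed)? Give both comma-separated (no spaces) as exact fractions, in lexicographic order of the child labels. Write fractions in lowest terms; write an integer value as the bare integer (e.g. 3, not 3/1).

step 1: merge (R,T) at d=1; branch lengths R→1/2, T→1/2; new cluster RT
  updated: d(E,RT)=16, d(G,RT)=26, d(M,RT)=51/2, d(O,RT)=23/2, d(P,RT)=16
step 2: merge (E,G) at d=3; branch lengths E→3/2, G→3/2; new cluster EG
  updated: d(EG,M)=55/2, d(EG,O)=37/2, d(EG,P)=37/2, d(EG,RT)=21
step 3: merge (O,P) at d=9; branch lengths O→9/2, P→9/2; new cluster OP
  updated: d(EG,OP)=37/2, d(M,OP)=29/2, d(OP,RT)=55/4
step 4: merge (OP,RT) at d=55/4; branch lengths OP→19/8, RT→51/8; new cluster OPRT
  updated: d(EG,OPRT)=79/4, d(M,OPRT)=20
step 5: merge (EG,OPRT) at d=79/4; branch lengths EG→67/8, OPRT→3; new cluster EGOPRT
  updated: d(EGOPRT,M)=45/2
step 6: merge (EGOPRT,M) at d=45/2; branch lengths EGOPRT→11/8, M→45/4; new cluster EGMOPRT
final tree: (((E:3/2,G:3/2):67/8,((O:9/2,P:9/2):19/8,(R:1/2,T:1/2):51/8):3):11/8,M:45/4)
total length: 183/4

11/8,45/4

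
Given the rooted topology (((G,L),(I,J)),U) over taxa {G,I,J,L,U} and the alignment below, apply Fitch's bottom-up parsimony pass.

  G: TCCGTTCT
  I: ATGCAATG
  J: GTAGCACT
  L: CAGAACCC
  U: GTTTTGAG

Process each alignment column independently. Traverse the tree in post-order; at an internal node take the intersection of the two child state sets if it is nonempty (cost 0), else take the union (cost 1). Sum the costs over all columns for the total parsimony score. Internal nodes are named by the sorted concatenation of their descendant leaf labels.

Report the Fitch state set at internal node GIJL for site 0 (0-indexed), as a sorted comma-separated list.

site 0, node GL: G={T} ∪ L={C} → {C,T} (+1)
site 0, node IJ: I={A} ∪ J={G} → {A,G} (+1)
site 0, node GIJL: GL={C,T} ∪ IJ={A,G} → {A,C,G,T} (+1)
site 0, node GIJLU: GIJL={A,C,G,T} ∩ U={G} → {G} (+0)
site 1, node GL: G={C} ∪ L={A} → {A,C} (+1)
site 1, node IJ: I={T} ∩ J={T} → {T} (+0)
site 1, node GIJL: GL={A,C} ∪ IJ={T} → {A,C,T} (+1)
site 1, node GIJLU: GIJL={A,C,T} ∩ U={T} → {T} (+0)
site 2, node GL: G={C} ∪ L={G} → {C,G} (+1)
site 2, node IJ: I={G} ∪ J={A} → {A,G} (+1)
site 2, node GIJL: GL={C,G} ∩ IJ={A,G} → {G} (+0)
site 2, node GIJLU: GIJL={G} ∪ U={T} → {G,T} (+1)
site 3, node GL: G={G} ∪ L={A} → {A,G} (+1)
site 3, node IJ: I={C} ∪ J={G} → {C,G} (+1)
site 3, node GIJL: GL={A,G} ∩ IJ={C,G} → {G} (+0)
site 3, node GIJLU: GIJL={G} ∪ U={T} → {G,T} (+1)
site 4, node GL: G={T} ∪ L={A} → {A,T} (+1)
site 4, node IJ: I={A} ∪ J={C} → {A,C} (+1)
site 4, node GIJL: GL={A,T} ∩ IJ={A,C} → {A} (+0)
site 4, node GIJLU: GIJL={A} ∪ U={T} → {A,T} (+1)
site 5, node GL: G={T} ∪ L={C} → {C,T} (+1)
site 5, node IJ: I={A} ∩ J={A} → {A} (+0)
site 5, node GIJL: GL={C,T} ∪ IJ={A} → {A,C,T} (+1)
site 5, node GIJLU: GIJL={A,C,T} ∪ U={G} → {A,C,G,T} (+1)
site 6, node GL: G={C} ∩ L={C} → {C} (+0)
site 6, node IJ: I={T} ∪ J={C} → {C,T} (+1)
site 6, node GIJL: GL={C} ∩ IJ={C,T} → {C} (+0)
site 6, node GIJLU: GIJL={C} ∪ U={A} → {A,C} (+1)
site 7, node GL: G={T} ∪ L={C} → {C,T} (+1)
site 7, node IJ: I={G} ∪ J={T} → {G,T} (+1)
site 7, node GIJL: GL={C,T} ∩ IJ={G,T} → {T} (+0)
site 7, node GIJLU: GIJL={T} ∪ U={G} → {G,T} (+1)
per-site changes: [3, 2, 3, 3, 3, 3, 2, 3]; total = 22

A,C,G,T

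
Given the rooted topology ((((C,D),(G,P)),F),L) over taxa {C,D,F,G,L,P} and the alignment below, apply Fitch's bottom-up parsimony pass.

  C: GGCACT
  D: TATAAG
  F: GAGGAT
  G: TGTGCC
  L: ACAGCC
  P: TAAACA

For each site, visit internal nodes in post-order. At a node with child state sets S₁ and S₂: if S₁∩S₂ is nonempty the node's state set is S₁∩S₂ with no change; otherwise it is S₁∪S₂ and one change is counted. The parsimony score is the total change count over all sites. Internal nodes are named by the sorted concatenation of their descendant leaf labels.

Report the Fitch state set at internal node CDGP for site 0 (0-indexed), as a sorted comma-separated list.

T

site 0, node CD: C={G} ∪ D={T} → {G,T} (+1)
site 0, node GP: G={T} ∩ P={T} → {T} (+0)
site 0, node CDGP: CD={G,T} ∩ GP={T} → {T} (+0)
site 0, node CDFGP: CDGP={T} ∪ F={G} → {G,T} (+1)
site 0, node CDFGLP: CDFGP={G,T} ∪ L={A} → {A,G,T} (+1)
site 1, node CD: C={G} ∪ D={A} → {A,G} (+1)
site 1, node GP: G={G} ∪ P={A} → {A,G} (+1)
site 1, node CDGP: CD={A,G} ∩ GP={A,G} → {A,G} (+0)
site 1, node CDFGP: CDGP={A,G} ∩ F={A} → {A} (+0)
site 1, node CDFGLP: CDFGP={A} ∪ L={C} → {A,C} (+1)
site 2, node CD: C={C} ∪ D={T} → {C,T} (+1)
site 2, node GP: G={T} ∪ P={A} → {A,T} (+1)
site 2, node CDGP: CD={C,T} ∩ GP={A,T} → {T} (+0)
site 2, node CDFGP: CDGP={T} ∪ F={G} → {G,T} (+1)
site 2, node CDFGLP: CDFGP={G,T} ∪ L={A} → {A,G,T} (+1)
site 3, node CD: C={A} ∩ D={A} → {A} (+0)
site 3, node GP: G={G} ∪ P={A} → {A,G} (+1)
site 3, node CDGP: CD={A} ∩ GP={A,G} → {A} (+0)
site 3, node CDFGP: CDGP={A} ∪ F={G} → {A,G} (+1)
site 3, node CDFGLP: CDFGP={A,G} ∩ L={G} → {G} (+0)
site 4, node CD: C={C} ∪ D={A} → {A,C} (+1)
site 4, node GP: G={C} ∩ P={C} → {C} (+0)
site 4, node CDGP: CD={A,C} ∩ GP={C} → {C} (+0)
site 4, node CDFGP: CDGP={C} ∪ F={A} → {A,C} (+1)
site 4, node CDFGLP: CDFGP={A,C} ∩ L={C} → {C} (+0)
site 5, node CD: C={T} ∪ D={G} → {G,T} (+1)
site 5, node GP: G={C} ∪ P={A} → {A,C} (+1)
site 5, node CDGP: CD={G,T} ∪ GP={A,C} → {A,C,G,T} (+1)
site 5, node CDFGP: CDGP={A,C,G,T} ∩ F={T} → {T} (+0)
site 5, node CDFGLP: CDFGP={T} ∪ L={C} → {C,T} (+1)
per-site changes: [3, 3, 4, 2, 2, 4]; total = 18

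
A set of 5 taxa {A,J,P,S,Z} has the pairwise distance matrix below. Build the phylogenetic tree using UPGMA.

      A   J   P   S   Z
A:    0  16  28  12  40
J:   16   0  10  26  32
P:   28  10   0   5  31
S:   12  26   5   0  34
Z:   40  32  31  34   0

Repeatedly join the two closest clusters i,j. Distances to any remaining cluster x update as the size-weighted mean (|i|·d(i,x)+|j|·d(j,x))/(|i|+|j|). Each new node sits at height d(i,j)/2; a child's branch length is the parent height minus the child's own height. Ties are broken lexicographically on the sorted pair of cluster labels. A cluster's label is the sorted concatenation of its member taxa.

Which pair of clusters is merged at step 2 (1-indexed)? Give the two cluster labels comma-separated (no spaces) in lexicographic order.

1. join P+S (d=5) ⇒ PS; edges |P|=5/2, |S|=5/2
  updated: d(A,PS)=20, d(J,PS)=18, d(PS,Z)=65/2
2. join A+J (d=16) ⇒ AJ; edges |A|=8, |J|=8
  updated: d(AJ,PS)=19, d(AJ,Z)=36
3. join AJ+PS (d=19) ⇒ AJPS; edges |AJ|=3/2, |PS|=7
  updated: d(AJPS,Z)=137/4
4. join AJPS+Z (d=137/4) ⇒ AJPSZ; edges |AJPS|=61/8, |Z|=137/8
final tree: (((A:8,J:8):3/2,(P:5/2,S:5/2):7):61/8,Z:137/8)
total length: 217/4

A,J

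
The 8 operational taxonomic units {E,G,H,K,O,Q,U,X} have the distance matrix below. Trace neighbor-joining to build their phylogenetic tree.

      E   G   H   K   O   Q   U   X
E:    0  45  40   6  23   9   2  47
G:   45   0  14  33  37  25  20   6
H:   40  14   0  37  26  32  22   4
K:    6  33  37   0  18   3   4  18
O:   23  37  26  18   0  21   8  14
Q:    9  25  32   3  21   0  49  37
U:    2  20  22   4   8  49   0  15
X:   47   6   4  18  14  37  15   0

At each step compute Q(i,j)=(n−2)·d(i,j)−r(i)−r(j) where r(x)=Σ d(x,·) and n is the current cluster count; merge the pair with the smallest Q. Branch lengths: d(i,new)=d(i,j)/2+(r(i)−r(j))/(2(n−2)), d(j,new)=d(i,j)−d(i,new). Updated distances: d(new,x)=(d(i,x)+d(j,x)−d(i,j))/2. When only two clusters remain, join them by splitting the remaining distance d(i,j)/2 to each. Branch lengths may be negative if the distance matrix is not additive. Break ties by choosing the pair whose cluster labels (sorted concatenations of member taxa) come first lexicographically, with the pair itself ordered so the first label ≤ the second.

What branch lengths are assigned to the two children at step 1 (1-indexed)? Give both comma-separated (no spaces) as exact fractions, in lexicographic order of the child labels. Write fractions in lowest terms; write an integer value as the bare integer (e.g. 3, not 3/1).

25/6,29/6

1. join E+Q (d=9, Q=-294) ⇒ EQ; edges |E|=25/6, |Q|=29/6
  updated: d(EQ,G)=61/2, d(EQ,H)=63/2, d(EQ,K)=0, d(EQ,O)=35/2, d(EQ,U)=21, d(EQ,X)=75/2
2. join EQ+K (d=0, Q=-248) ⇒ EKQ; edges |EQ|=14/5, |K|=-14/5
  updated: d(EKQ,G)=127/4, d(EKQ,H)=137/4, d(EKQ,O)=71/4, d(EKQ,U)=25/2, d(EKQ,X)=111/4
3. join EKQ+O (d=71/4, Q=-623/4) ⇒ EKOQ; edges |EKQ|=369/32, |O|=199/32
  updated: d(EKOQ,G)=51/2, d(EKOQ,H)=85/4, d(EKOQ,U)=11/8, d(EKOQ,X)=12
4. join EKOQ+U (d=11/8, Q=-915/8) ⇒ EKOQU; edges |EKOQ|=47/48, |U|=19/48
  updated: d(EKOQU,G)=353/16, d(EKOQU,H)=335/16, d(EKOQU,X)=205/16
5. join EKOQU+G (d=353/16, Q=-215/4) ⇒ EGKOQU; edges |EKOQU|=463/32, |G|=243/32
  updated: d(EGKOQU,H)=103/16, d(EGKOQU,X)=-13/8
6. join EGKOQU+H (d=103/16, Q=-141/16) ⇒ EGHKOQU; edges |EGKOQU|=13/32, |H|=193/32
  updated: d(EGHKOQU,X)=-65/32
7. join EGHKOQU+X (d=-65/32) ⇒ EGHKOQUX; edges |EGHKOQU|=-65/64, |X|=-65/64
final tree: (((((((E:25/6,Q:29/6):14/5,K:-14/5):369/32,O:199/32):47/48,U:19/48):463/32,G:243/32):13/32,H:193/32):-65/64,X:-65/64)
total length: 1747/32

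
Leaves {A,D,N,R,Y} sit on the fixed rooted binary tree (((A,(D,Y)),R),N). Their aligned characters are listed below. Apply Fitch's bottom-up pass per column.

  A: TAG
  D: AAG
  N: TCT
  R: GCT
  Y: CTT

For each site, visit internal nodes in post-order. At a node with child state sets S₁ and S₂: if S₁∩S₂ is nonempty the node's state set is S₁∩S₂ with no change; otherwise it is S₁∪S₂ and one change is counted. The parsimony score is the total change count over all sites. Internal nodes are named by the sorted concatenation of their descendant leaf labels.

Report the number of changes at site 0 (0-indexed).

DY@0: {A} ∪ {C} = {A,C} (union, +1)
ADY@0: {T} ∪ {A,C} = {A,C,T} (union, +1)
ADRY@0: {A,C,T} ∪ {G} = {A,C,G,T} (union, +1)
ADNRY@0: {A,C,G,T} ∩ {T} = {T} (intersection, +0)
DY@1: {A} ∪ {T} = {A,T} (union, +1)
ADY@1: {A} ∩ {A,T} = {A} (intersection, +0)
ADRY@1: {A} ∪ {C} = {A,C} (union, +1)
ADNRY@1: {A,C} ∩ {C} = {C} (intersection, +0)
DY@2: {G} ∪ {T} = {G,T} (union, +1)
ADY@2: {G} ∩ {G,T} = {G} (intersection, +0)
ADRY@2: {G} ∪ {T} = {G,T} (union, +1)
ADNRY@2: {G,T} ∩ {T} = {T} (intersection, +0)
per-site changes: [3, 2, 2]; total = 7

3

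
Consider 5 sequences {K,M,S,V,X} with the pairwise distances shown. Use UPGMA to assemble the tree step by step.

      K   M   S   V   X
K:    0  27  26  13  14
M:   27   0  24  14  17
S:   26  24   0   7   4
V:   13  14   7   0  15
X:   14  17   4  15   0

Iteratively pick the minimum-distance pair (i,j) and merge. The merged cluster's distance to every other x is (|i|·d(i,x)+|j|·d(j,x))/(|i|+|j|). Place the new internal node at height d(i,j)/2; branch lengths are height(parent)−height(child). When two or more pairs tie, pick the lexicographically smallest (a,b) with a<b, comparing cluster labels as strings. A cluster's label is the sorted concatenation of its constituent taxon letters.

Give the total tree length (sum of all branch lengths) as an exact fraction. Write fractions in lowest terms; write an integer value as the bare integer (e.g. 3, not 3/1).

iteration 1: select S,X (d=4); attach at lengths (2, 2); label the merged cluster SX
  updated: d(K,SX)=20, d(M,SX)=41/2, d(SX,V)=11
iteration 2: select SX,V (d=11); attach at lengths (7/2, 11/2); label the merged cluster SVX
  updated: d(K,SVX)=53/3, d(M,SVX)=55/3
iteration 3: select K,SVX (d=53/3); attach at lengths (53/6, 10/3); label the merged cluster KSVX
  updated: d(KSVX,M)=41/2
iteration 4: select KSVX,M (d=41/2); attach at lengths (17/12, 41/4); label the merged cluster KMSVX
final tree: ((K:53/6,((S:2,X:2):7/2,V:11/2):10/3):17/12,M:41/4)
total length: 221/6

221/6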